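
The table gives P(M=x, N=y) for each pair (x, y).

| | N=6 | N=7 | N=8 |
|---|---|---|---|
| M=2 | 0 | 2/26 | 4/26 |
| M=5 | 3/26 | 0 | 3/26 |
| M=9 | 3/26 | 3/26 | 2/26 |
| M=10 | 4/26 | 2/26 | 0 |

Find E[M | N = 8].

41/9

P(N = 8) = 9/26.
Summing M·P(M=x,N=y) over the conditioning event gives 41/26.
E[M | N = 8] = (41/26) / (9/26) = 41/9.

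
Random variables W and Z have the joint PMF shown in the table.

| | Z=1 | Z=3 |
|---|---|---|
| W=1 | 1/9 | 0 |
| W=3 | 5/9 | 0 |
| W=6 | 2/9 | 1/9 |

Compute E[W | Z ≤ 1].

7/2

P(Z ≤ 1) = 8/9.
Σ W·P over the event = 1·(1/9) + 3·(5/9) + 6·(2/9) = 28/9.
E[W | Z ≤ 1] = (28/9) / (8/9) = 7/2.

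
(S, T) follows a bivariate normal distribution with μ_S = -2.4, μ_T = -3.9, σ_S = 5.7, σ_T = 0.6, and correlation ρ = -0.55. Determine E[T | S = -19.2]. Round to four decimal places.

E[T | S=x] = μ_T + ρ(σ_T/σ_S)(x − μ_S) for jointly normal variables.
E[T | S=-19.2] = -3.9 + (-0.55)·(0.6/5.7)·(-19.2 − (-2.4)) = -3.9 + (-0.057895)·(-16.8) = -2.9274.

-2.9274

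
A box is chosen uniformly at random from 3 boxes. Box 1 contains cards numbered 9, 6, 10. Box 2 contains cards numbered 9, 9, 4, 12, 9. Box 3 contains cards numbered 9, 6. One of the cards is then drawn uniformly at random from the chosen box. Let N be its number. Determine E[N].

733/90

E[N | box 1] = (9+6+10)/3 = 25/3.
E[N | box 2] = (9+9+4+12+9)/5 = 43/5.
E[N | box 3] = (9+6)/2 = 15/2.
By the law of total expectation,
E[N] = (1/3)·(25/3) + (1/3)·(43/5) + (1/3)·(15/2) = 733/90.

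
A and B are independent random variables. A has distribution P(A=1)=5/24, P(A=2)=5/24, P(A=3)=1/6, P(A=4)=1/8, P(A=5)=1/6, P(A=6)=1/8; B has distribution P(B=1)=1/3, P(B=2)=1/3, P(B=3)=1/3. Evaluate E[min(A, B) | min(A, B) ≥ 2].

45/19

P(min(A, B) ≥ 2) = 19/36.
Summing min(A,B)·P(x,y) over outcomes with min(A, B) ≥ 2 gives 5/4.
E[min(A, B) | min(A, B) ≥ 2] = (5/4) / (19/36) = 45/19.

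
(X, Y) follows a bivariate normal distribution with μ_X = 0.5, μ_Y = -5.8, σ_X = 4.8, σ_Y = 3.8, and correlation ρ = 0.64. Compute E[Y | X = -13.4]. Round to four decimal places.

E[Y | X=x] = μ_Y + ρ(σ_Y/σ_X)(x − μ_X) for jointly normal variables.
E[Y | X=-13.4] = -5.8 + (0.64)·(3.8/4.8)·(-13.4 − (0.5)) = -5.8 + (0.50667)·(-13.9) = -12.8427.

-12.8427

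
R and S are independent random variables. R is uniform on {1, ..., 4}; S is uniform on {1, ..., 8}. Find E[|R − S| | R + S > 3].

P(R + S > 3) = 29/32.
Summing |R−S|·P(x,y) over outcomes with R + S > 3 gives 41/16.
E[|R − S| | R + S > 3] = (41/16) / (29/32) = 82/29.

82/29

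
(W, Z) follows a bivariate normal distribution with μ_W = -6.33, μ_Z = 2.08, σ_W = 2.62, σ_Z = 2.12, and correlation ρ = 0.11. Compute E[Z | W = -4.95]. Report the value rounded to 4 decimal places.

2.2028

The regression of Z on W has slope ρ·σ_Z/σ_W and passes through (μ_W, μ_Z).
E[Z | W=-4.95] = 2.08 + (0.11)·(2.12/2.62)·(-4.95 − (-6.33)) = 2.08 + (0.089008)·(1.38) = 2.2028.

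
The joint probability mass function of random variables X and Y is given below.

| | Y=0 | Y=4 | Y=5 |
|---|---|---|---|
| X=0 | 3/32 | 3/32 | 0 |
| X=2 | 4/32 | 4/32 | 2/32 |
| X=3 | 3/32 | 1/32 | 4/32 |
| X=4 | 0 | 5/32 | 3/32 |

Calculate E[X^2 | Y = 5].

92/9

P(Y = 5) = 9/32.
Summing X^2·P(X=x,Y=y) over the conditioning event gives 23/8.
E[X^2 | Y = 5] = (23/8) / (9/32) = 92/9.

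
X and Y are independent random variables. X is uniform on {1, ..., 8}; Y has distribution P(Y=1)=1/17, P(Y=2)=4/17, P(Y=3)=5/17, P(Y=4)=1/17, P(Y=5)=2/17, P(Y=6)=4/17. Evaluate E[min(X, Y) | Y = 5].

15/4

P(Y = 5) = 2/17.
Summing min(X,Y)·P(x,y) over outcomes with Y = 5 gives 15/34.
E[min(X, Y) | Y = 5] = (15/34) / (2/17) = 15/4.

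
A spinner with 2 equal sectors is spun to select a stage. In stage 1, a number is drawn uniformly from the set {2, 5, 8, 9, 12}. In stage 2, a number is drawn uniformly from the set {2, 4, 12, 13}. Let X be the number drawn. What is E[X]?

299/40

E[X | stage 1] = (2+5+8+9+12)/5 = 36/5.
E[X | stage 2] = (2+4+12+13)/4 = 31/4.
E[X] = (1/2)·(36/5) + (1/2)·(31/4) = 299/40.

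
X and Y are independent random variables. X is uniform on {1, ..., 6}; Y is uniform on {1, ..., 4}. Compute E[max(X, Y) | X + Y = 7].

Outcomes with X + Y = 7: (3,4), (4,3), (5,2), (6,1), each with probability 1/24.
E[max(X, Y) | X + Y = 7] = (4 + 4 + 5 + 6) / 4 = 19/4.

19/4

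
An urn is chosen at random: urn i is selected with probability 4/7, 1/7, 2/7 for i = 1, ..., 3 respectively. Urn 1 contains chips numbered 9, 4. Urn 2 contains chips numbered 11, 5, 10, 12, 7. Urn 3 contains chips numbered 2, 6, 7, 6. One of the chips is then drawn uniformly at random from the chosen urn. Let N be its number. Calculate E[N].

13/2

E[N | urn 1] = (9+4)/2 = 13/2.
E[N | urn 2] = (11+5+10+12+7)/5 = 9.
E[N | urn 3] = (2+6+7+6)/4 = 21/4.
E[N] = (4/7)·(13/2) + (1/7)·(9) + (2/7)·(21/4) = 13/2.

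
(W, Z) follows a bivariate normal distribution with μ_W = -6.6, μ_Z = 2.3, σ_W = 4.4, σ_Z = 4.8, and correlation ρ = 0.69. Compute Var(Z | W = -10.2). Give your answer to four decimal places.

The conditional variance in a bivariate normal is σ_Z²(1 − ρ²), independent of x.
Var(Z | W=-10.2) = (4.8)²·(1 − (0.69)²) = 23.04·0.5239 = 12.0707.

12.0707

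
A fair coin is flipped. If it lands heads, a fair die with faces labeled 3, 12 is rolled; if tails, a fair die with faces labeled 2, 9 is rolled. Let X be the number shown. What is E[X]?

E[X | heads] = (3+12)/2 = 15/2.
E[X | tails] = (2+9)/2 = 11/2.
E[X] = (1/2)·(15/2) + (1/2)·(11/2) = 13/2.

13/2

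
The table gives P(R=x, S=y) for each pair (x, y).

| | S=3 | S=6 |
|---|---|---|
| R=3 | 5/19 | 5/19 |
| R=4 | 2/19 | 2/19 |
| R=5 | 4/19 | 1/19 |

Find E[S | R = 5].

18/5

P(R = 5) = 5/19.
Σ S·P over the event = 3·(4/19) + 6·(1/19) = 18/19.
E[S | R = 5] = (18/19) / (5/19) = 18/5.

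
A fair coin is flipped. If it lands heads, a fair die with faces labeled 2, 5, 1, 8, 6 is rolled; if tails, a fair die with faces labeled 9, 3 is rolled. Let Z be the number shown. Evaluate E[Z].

E[Z | heads] = (2+5+1+8+6)/5 = 22/5.
E[Z | tails] = (9+3)/2 = 6.
By the law of total expectation,
E[Z] = (1/2)·(22/5) + (1/2)·(6) = 26/5.

26/5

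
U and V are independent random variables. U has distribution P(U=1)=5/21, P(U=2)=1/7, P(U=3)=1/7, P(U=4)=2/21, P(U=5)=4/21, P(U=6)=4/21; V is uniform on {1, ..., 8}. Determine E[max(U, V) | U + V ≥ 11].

246/35

P(U + V ≥ 11) = 5/24.
Summing max(U,V)·P(x,y) over outcomes with U + V ≥ 11 gives 41/28.
E[max(U, V) | U + V ≥ 11] = (41/28) / (5/24) = 246/35.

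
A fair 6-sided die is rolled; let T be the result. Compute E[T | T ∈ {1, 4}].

5/2

P(T ∈ {1, 4}) = 1/3.
Σ over the event: 1·1/6 + 4·1/6 = 5/6.
E[T | T ∈ {1, 4}] = (5/6) / (1/3) = 5/2.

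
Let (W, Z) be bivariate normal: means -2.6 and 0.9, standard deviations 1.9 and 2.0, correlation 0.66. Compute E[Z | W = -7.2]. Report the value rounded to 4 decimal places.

-2.2958

The regression of Z on W has slope ρ·σ_Z/σ_W and passes through (μ_W, μ_Z).
E[Z | W=-7.2] = 0.9 + (0.66)·(2.0/1.9)·(-7.2 − (-2.6)) = 0.9 + (0.69474)·(-4.6) = -2.2958.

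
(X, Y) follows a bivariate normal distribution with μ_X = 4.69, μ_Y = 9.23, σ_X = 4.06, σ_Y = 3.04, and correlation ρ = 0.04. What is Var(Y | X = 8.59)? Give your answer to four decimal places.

Var(Y | X=x) = (1 − ρ²)·σ_Y².
Var(Y | X=8.59) = (3.04)²·(1 − (0.04)²) = 9.2416·0.9984 = 9.2268.

9.2268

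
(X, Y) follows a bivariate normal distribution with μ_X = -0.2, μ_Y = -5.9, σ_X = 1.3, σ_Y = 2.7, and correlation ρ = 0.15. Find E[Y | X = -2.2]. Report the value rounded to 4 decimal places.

-6.5231

E[Y | X=x] = μ_Y + ρ(σ_Y/σ_X)(x − μ_X) for jointly normal variables.
E[Y | X=-2.2] = -5.9 + (0.15)·(2.7/1.3)·(-2.2 − (-0.2)) = -5.9 + (0.31154)·(-2) = -6.5231.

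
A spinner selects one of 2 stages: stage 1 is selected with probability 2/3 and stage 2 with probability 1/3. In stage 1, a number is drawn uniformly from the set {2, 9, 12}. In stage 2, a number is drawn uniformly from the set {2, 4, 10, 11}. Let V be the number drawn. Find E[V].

265/36

E[V | stage 1] = (2+9+12)/3 = 23/3.
E[V | stage 2] = (2+4+10+11)/4 = 27/4.
By the law of total expectation,
E[V] = (2/3)·(23/3) + (1/3)·(27/4) = 265/36.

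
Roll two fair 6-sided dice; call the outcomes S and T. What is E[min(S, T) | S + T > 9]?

29/6

Outcomes with S + T > 9: (4,6), (5,5), (5,6), (6,4), (6,5), (6,6), each with probability 1/36.
E[min(S, T) | S + T > 9] = (4 + 5 + 5 + 4 + 5 + 6) / 6 = 29/6.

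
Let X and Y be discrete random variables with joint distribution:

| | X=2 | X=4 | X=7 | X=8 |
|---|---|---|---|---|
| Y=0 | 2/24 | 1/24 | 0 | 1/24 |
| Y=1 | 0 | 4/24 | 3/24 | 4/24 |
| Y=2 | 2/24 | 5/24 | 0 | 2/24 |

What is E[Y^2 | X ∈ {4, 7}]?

27/13

P(X ∈ {4, 7}) = 13/24.
Σ Y^2·P over the event = 0·(1/24) + 1·(4/24) + 4·(5/24) + 1·(3/24) = 9/8.
E[Y^2 | X ∈ {4, 7}] = (9/8) / (13/24) = 27/13.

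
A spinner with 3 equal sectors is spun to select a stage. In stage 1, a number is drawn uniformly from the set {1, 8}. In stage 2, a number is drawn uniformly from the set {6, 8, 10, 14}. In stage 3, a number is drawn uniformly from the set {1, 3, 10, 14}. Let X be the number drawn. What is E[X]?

E[X | stage 1] = (1+8)/2 = 9/2.
E[X | stage 2] = (6+8+10+14)/4 = 19/2.
E[X | stage 3] = (1+3+10+14)/4 = 7.
E[X] = (1/3)·(9/2) + (1/3)·(19/2) + (1/3)·(7) = 7.

7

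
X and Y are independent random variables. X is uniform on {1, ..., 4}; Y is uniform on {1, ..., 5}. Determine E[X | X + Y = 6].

5/2

Outcomes with X + Y = 6: (1,5), (2,4), (3,3), (4,2), each with probability 1/20.
E[X | X + Y = 6] = (1 + 2 + 3 + 4) / 4 = 5/2.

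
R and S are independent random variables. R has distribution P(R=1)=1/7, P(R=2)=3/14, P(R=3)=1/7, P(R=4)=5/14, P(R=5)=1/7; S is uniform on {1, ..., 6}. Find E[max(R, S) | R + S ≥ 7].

P(R + S ≥ 7) = 11/21.
Summing max(R,S)·P(x,y) over outcomes with R + S ≥ 7 gives 37/14.
E[max(R, S) | R + S ≥ 7] = (37/14) / (11/21) = 111/22.

111/22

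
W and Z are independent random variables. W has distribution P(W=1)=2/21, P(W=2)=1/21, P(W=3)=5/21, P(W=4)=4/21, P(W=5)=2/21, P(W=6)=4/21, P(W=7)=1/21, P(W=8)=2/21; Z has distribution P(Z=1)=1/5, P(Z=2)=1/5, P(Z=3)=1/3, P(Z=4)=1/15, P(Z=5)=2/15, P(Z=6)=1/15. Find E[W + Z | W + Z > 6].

339/38

P(W + Z > 6) = 38/63.
Summing (W+Z)·P(x,y) over outcomes with W + Z > 6 gives 113/21.
E[W + Z | W + Z > 6] = (113/21) / (38/63) = 339/38.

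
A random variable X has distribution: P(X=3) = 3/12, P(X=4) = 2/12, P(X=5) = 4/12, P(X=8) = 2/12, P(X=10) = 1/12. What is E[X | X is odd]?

P(X is odd) = 7/12.
Σ over the event: 3·1/4 + 5·1/3 = 29/12.
E[X | X is odd] = (29/12) / (7/12) = 29/7.

29/7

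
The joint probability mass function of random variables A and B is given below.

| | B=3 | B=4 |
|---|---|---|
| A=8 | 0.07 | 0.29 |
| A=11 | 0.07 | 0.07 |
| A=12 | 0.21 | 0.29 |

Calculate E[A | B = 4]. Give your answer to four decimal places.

10.1077

P(B = 4) = 0.65.
Σ A·P over the event = 8·(0.29) + 11·(0.07) + 12·(0.29) = 6.57.
E[A | B = 4] = (6.57) / (0.65) = 10.1077.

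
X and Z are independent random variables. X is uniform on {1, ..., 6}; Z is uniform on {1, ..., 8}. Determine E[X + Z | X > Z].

P(X > Z) = 5/16.
Summing (X+Z)·P(x,y) over outcomes with X > Z gives 35/16.
E[X + Z | X > Z] = (35/16) / (5/16) = 7.

7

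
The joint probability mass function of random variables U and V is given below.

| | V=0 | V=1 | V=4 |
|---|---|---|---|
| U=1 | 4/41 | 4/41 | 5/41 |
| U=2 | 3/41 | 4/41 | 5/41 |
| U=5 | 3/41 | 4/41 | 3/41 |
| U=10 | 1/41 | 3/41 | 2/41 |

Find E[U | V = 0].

35/11

P(V = 0) = 11/41.
Σ U·P over the event = 1·(4/41) + 2·(3/41) + 5·(3/41) + 10·(1/41) = 35/41.
E[U | V = 0] = (35/41) / (11/41) = 35/11.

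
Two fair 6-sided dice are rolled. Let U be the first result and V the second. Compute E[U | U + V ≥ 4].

122/33

P(U + V ≥ 4) = 11/12.
Summing U·P(x,y) over outcomes with U + V ≥ 4 gives 61/18.
E[U | U + V ≥ 4] = (61/18) / (11/12) = 122/33.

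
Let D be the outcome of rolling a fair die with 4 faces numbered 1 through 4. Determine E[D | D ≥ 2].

3

Given D ≥ 2, D is equally likely to be any of {2, 3, 4}.
E[D | D ≥ 2] = (2 + 3 + 4) / 3 = 3.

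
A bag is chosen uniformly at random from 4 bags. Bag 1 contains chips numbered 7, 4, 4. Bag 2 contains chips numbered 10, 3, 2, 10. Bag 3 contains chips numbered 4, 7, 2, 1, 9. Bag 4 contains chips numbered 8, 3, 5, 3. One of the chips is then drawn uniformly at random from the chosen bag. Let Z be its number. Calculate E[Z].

E[Z | bag 1] = (7+4+4)/3 = 5.
E[Z | bag 2] = (10+3+2+10)/4 = 25/4.
E[Z | bag 3] = (4+7+2+1+9)/5 = 23/5.
E[Z | bag 4] = (8+3+5+3)/4 = 19/4.
E[Z] = (1/4)·(5) + (1/4)·(25/4) + (1/4)·(23/5) + (1/4)·(19/4) = 103/20.

103/20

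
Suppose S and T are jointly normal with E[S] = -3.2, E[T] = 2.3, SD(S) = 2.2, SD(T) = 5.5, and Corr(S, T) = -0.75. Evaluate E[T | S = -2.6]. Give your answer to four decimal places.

For a bivariate normal, E[T | S=x] = μ_T + ρ·(σ_T/σ_S)·(x − μ_S).
E[T | S=-2.6] = 2.3 + (-0.75)·(5.5/2.2)·(-2.6 − (-3.2)) = 2.3 + (-1.875)·(0.6) = 1.1750.

1.1750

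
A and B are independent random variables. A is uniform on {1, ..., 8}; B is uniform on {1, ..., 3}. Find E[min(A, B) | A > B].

P(A > B) = 3/4.
Summing min(A,B)·P(x,y) over outcomes with A > B gives 17/12.
E[min(A, B) | A > B] = (17/12) / (3/4) = 17/9.

17/9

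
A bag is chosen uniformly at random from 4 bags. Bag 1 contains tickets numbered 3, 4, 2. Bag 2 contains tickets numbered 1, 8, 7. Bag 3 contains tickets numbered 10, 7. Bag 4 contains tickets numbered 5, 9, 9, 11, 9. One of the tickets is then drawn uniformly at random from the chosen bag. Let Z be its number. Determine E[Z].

E[Z | bag 1] = (3+4+2)/3 = 3.
E[Z | bag 2] = (1+8+7)/3 = 16/3.
E[Z | bag 3] = (10+7)/2 = 17/2.
E[Z | bag 4] = (5+9+9+11+9)/5 = 43/5.
By the law of total expectation,
E[Z] = (1/4)·(3) + (1/4)·(16/3) + (1/4)·(17/2) + (1/4)·(43/5) = 763/120.

763/120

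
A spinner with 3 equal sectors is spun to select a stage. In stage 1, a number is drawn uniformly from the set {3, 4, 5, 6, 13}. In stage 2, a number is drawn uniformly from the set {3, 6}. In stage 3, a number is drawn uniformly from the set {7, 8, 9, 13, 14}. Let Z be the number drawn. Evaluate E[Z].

209/30

E[Z | stage 1] = (3+4+5+6+13)/5 = 31/5.
E[Z | stage 2] = (3+6)/2 = 9/2.
E[Z | stage 3] = (7+8+9+13+14)/5 = 51/5.
E[Z] = (1/3)·(31/5) + (1/3)·(9/2) + (1/3)·(51/5) = 209/30.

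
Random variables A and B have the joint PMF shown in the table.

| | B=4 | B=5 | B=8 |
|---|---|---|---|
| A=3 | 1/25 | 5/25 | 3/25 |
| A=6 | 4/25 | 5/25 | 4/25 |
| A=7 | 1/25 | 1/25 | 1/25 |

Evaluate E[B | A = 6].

73/13

P(A = 6) = 13/25.
Σ B·P over the event = 4·(4/25) + 5·(5/25) + 8·(4/25) = 73/25.
E[B | A = 6] = (73/25) / (13/25) = 73/13.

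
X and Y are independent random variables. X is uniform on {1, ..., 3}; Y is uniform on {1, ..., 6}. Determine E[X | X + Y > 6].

7/3

Outcomes with X + Y > 6: (1,6), (2,5), (2,6), (3,4), (3,5), (3,6), each with probability 1/18.
E[X | X + Y > 6] = (1 + 2 + 2 + 3 + 3 + 3) / 6 = 7/3.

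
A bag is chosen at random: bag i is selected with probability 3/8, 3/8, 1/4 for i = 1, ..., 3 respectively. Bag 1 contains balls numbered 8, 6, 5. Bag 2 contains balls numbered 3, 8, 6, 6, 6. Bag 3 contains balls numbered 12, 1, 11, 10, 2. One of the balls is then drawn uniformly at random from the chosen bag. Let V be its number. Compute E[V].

E[V | bag 1] = (8+6+5)/3 = 19/3.
E[V | bag 2] = (3+8+6+6+6)/5 = 29/5.
E[V | bag 3] = (12+1+11+10+2)/5 = 36/5.
E[V] = (3/8)·(19/3) + (3/8)·(29/5) + (1/4)·(36/5) = 127/20.

127/20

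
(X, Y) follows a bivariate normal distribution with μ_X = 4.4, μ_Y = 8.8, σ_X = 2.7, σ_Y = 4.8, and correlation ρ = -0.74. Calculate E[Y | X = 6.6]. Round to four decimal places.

5.9058

E[Y | X=x] = μ_Y + ρ(σ_Y/σ_X)(x − μ_X) for jointly normal variables.
E[Y | X=6.6] = 8.8 + (-0.74)·(4.8/2.7)·(6.6 − (4.4)) = 8.8 + (-1.31556)·(2.2) = 5.9058.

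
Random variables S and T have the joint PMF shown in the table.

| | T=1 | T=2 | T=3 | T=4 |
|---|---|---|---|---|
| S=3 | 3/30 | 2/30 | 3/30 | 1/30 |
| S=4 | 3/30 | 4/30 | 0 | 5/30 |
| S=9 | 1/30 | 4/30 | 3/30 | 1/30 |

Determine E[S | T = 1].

30/7

P(T = 1) = 7/30.
Σ S·P over the event = 3·(3/30) + 4·(3/30) + 9·(1/30) = 1.
E[S | T = 1] = (1) / (7/30) = 30/7.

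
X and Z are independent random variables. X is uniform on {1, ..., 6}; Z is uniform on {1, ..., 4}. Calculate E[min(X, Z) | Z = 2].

P(Z = 2) = 1/4.
Summing min(X,Z)·P(x,y) over outcomes with Z = 2 gives 11/24.
E[min(X, Z) | Z = 2] = (11/24) / (1/4) = 11/6.

11/6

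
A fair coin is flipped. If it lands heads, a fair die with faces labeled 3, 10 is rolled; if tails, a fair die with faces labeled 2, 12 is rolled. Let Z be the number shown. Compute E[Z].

E[Z | heads] = (3+10)/2 = 13/2.
E[Z | tails] = (2+12)/2 = 7.
By the law of total expectation,
E[Z] = (1/2)·(13/2) + (1/2)·(7) = 27/4.

27/4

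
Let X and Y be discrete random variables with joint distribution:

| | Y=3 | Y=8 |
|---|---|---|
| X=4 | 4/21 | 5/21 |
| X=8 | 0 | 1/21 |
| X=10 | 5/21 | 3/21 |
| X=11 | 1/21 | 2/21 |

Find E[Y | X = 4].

52/9

P(X = 4) = 3/7.
Σ Y·P over the event = 3·(4/21) + 8·(5/21) = 52/21.
E[Y | X = 4] = (52/21) / (3/7) = 52/9.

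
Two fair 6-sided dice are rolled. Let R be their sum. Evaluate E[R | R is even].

P(R is even) = 1/2.
Σ over the event: 2·1/36 + 4·1/12 + 6·5/36 + 8·5/36 + 10·1/12 + 12·1/36 = 7/2.
E[R | R is even] = (7/2) / (1/2) = 7.

7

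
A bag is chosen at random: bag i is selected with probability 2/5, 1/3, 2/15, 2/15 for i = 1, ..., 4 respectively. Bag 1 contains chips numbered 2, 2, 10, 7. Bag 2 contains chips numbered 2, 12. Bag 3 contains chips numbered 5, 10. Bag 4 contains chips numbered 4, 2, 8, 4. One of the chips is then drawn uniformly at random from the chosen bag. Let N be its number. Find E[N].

181/30

E[N | bag 1] = (2+2+10+7)/4 = 21/4.
E[N | bag 2] = (2+12)/2 = 7.
E[N | bag 3] = (5+10)/2 = 15/2.
E[N | bag 4] = (4+2+8+4)/4 = 9/2.
E[N] = (2/5)·(21/4) + (1/3)·(7) + (2/15)·(15/2) + (2/15)·(9/2) = 181/30.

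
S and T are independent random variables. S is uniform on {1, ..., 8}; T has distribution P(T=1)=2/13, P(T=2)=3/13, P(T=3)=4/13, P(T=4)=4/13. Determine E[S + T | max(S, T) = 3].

83/17

P(max(S, T) = 3) = 17/104.
Summing (S+T)·P(x,y) over outcomes with max(S, T) = 3 gives 83/104.
E[S + T | max(S, T) = 3] = (83/104) / (17/104) = 83/17.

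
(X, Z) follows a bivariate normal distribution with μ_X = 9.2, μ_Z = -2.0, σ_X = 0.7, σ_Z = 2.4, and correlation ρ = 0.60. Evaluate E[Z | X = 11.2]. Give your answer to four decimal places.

For a bivariate normal, E[Z | X=x] = μ_Z + ρ·(σ_Z/σ_X)·(x − μ_X).
E[Z | X=11.2] = -2.0 + (0.60)·(2.4/0.7)·(11.2 − (9.2)) = -2.0 + (2.05714)·(2) = 2.1143.

2.1143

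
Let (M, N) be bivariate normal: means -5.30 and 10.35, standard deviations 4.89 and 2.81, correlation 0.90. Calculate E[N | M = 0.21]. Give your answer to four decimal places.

The regression of N on M has slope ρ·σ_N/σ_M and passes through (μ_M, μ_N).
E[N | M=0.21] = 10.35 + (0.90)·(2.81/4.89)·(0.21 − (-5.30)) = 10.35 + (0.51718)·(5.51) = 13.1997.

13.1997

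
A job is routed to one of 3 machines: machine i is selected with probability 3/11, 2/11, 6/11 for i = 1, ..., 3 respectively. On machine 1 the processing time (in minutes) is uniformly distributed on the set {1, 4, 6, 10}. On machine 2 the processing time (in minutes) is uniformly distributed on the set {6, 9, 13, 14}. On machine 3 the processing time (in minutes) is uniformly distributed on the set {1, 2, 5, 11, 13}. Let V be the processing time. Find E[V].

1503/220

E[V | machine 1] = (1+4+6+10)/4 = 21/4.
E[V | machine 2] = (6+9+13+14)/4 = 21/2.
E[V | machine 3] = (1+2+5+11+13)/5 = 32/5.
By the law of total expectation,
E[V] = (3/11)·(21/4) + (2/11)·(21/2) + (6/11)·(32/5) = 1503/220.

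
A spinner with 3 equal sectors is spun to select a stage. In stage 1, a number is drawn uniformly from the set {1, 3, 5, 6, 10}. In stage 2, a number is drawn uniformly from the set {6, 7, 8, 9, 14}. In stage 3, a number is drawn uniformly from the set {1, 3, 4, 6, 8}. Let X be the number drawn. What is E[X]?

E[X | stage 1] = (1+3+5+6+10)/5 = 5.
E[X | stage 2] = (6+7+8+9+14)/5 = 44/5.
E[X | stage 3] = (1+3+4+6+8)/5 = 22/5.
E[X] = (1/3)·(5) + (1/3)·(44/5) + (1/3)·(22/5) = 91/15.

91/15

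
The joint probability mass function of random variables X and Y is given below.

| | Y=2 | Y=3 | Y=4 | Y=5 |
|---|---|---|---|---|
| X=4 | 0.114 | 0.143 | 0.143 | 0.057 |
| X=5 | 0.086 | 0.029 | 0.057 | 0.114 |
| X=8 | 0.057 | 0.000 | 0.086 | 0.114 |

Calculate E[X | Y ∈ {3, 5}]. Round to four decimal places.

5.3107

P(Y ∈ {3, 5}) = 0.457.
Σ X·P over the event = 4·(0.143) + 4·(0.057) + 5·(0.029) + 5·(0.114) + 8·(0.114) = 2.427.
E[X | Y ∈ {3, 5}] = (2.427) / (0.457) = 5.3107.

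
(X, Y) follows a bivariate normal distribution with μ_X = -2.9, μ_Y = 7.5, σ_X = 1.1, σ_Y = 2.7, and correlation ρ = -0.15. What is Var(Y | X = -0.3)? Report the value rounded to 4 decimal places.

7.1260

For a bivariate normal, Var(Y | X=x) = σ_Y²(1 − ρ²).
Var(Y | X=-0.3) = (2.7)²·(1 − (-0.15)²) = 7.29·0.9775 = 7.1260.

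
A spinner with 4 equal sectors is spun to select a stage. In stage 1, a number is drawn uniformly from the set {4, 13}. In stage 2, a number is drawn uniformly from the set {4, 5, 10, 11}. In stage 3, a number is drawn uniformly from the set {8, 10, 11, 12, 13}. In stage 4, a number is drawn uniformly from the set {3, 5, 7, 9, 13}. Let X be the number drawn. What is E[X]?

171/20

E[X | stage 1] = (4+13)/2 = 17/2.
E[X | stage 2] = (4+5+10+11)/4 = 15/2.
E[X | stage 3] = (8+10+11+12+13)/5 = 54/5.
E[X | stage 4] = (3+5+7+9+13)/5 = 37/5.
E[X] = (1/4)·(17/2) + (1/4)·(15/2) + (1/4)·(54/5) + (1/4)·(37/5) = 171/20.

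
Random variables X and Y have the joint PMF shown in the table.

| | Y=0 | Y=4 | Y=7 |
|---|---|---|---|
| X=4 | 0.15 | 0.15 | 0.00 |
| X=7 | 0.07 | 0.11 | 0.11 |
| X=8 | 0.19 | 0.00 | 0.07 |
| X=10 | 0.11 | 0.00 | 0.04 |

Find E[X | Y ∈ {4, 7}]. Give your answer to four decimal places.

6.4583

P(Y ∈ {4, 7}) = 0.48.
Σ X·P over the event = 4·(0.15) + 7·(0.11) + 7·(0.11) + 8·(0.07) + 10·(0.04) = 3.10.
E[X | Y ∈ {4, 7}] = (3.10) / (0.48) = 6.4583.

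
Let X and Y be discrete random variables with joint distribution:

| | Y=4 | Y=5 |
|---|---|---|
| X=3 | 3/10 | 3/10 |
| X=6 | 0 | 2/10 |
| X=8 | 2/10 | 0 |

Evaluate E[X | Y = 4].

5

P(Y = 4) = 1/2.
Summing X·P(X=x,Y=y) over the conditioning event gives 5/2.
E[X | Y = 4] = (5/2) / (1/2) = 5.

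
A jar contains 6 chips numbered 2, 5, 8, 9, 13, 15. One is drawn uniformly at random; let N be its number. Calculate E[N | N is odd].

21/2

P(N is odd) = 2/3.
Σ over the event: 5·1/6 + 9·1/6 + 13·1/6 + 15·1/6 = 7.
E[N | N is odd] = (7) / (2/3) = 21/2.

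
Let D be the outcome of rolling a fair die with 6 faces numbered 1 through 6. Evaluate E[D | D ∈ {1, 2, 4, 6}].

13/4

P(D ∈ {1, 2, 4, 6}) = 2/3.
Σ over the event: 1·1/6 + 2·1/6 + 4·1/6 + 6·1/6 = 13/6.
E[D | D ∈ {1, 2, 4, 6}] = (13/6) / (2/3) = 13/4.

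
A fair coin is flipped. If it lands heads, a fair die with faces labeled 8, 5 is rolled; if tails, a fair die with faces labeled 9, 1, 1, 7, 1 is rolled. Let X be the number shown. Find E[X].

E[X | heads] = (8+5)/2 = 13/2.
E[X | tails] = (9+1+1+7+1)/5 = 19/5.
E[X] = (1/2)·(13/2) + (1/2)·(19/5) = 103/20.

103/20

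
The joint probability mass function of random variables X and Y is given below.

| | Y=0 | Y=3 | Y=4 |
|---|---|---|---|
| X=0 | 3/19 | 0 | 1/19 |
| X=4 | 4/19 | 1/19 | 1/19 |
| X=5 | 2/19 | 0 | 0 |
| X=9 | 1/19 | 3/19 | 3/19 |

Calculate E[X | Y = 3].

P(Y = 3) = 4/19.
Σ X·P over the event = 4·(1/19) + 9·(3/19) = 31/19.
E[X | Y = 3] = (31/19) / (4/19) = 31/4.

31/4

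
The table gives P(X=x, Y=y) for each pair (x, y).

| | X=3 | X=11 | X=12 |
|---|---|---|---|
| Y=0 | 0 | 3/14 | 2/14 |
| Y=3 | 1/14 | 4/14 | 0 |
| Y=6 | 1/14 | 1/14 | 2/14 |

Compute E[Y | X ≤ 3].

9/2

P(X ≤ 3) = 1/7.
Σ Y·P over the event = 3·(1/14) + 6·(1/14) = 9/14.
E[Y | X ≤ 3] = (9/14) / (1/7) = 9/2.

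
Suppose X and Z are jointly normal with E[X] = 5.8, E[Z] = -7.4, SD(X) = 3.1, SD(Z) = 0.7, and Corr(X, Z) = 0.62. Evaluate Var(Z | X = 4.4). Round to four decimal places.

0.3016

The conditional variance in a bivariate normal is σ_Z²(1 − ρ²), independent of x.
Var(Z | X=4.4) = (0.7)²·(1 − (0.62)²) = 0.49·0.6156 = 0.3016.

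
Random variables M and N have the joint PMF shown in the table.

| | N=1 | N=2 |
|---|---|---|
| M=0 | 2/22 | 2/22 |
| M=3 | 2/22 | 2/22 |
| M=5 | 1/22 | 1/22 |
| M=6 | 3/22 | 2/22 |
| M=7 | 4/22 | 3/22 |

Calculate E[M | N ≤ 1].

19/4

P(N ≤ 1) = 6/11.
Σ M·P over the event = 0·(2/22) + 3·(2/22) + 5·(1/22) + 6·(3/22) + 7·(4/22) = 57/22.
E[M | N ≤ 1] = (57/22) / (6/11) = 19/4.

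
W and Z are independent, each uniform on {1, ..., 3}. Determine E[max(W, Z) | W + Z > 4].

P(W + Z > 4) = 1/3.
Summing max(W,Z)·P(x,y) over outcomes with W + Z > 4 gives 1.
E[max(W, Z) | W + Z > 4] = (1) / (1/3) = 3.

3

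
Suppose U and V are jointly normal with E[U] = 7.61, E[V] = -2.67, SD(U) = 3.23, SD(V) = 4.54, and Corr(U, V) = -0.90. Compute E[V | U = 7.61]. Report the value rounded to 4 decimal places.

E[V | U=x] = μ_V + ρ(σ_V/σ_U)(x − μ_U) for jointly normal variables.
E[V | U=7.61] = -2.67 + (-0.90)·(4.54/3.23)·(7.61 − (7.61)) = -2.67 + (-1.265)·(0) = -2.6700.

-2.6700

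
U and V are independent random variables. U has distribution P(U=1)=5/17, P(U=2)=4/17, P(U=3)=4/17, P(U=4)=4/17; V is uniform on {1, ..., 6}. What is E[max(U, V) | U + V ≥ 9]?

17/3

P(U + V ≥ 9) = 2/17.
Summing max(U,V)·P(x,y) over outcomes with U + V ≥ 9 gives 2/3.
E[max(U, V) | U + V ≥ 9] = (2/3) / (2/17) = 17/3.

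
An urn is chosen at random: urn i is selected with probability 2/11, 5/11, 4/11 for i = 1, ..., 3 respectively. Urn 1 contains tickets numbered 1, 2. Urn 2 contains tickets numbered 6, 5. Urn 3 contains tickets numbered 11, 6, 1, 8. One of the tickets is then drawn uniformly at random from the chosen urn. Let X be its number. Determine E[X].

113/22

E[X | urn 1] = (1+2)/2 = 3/2.
E[X | urn 2] = (6+5)/2 = 11/2.
E[X | urn 3] = (11+6+1+8)/4 = 13/2.
By the law of total expectation,
E[X] = (2/11)·(3/2) + (5/11)·(11/2) + (4/11)·(13/2) = 113/22.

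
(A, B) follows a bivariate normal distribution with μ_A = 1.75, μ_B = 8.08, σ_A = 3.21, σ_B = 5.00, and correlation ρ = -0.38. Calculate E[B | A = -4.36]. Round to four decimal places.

For a bivariate normal, E[B | A=x] = μ_B + ρ·(σ_B/σ_A)·(x − μ_A).
E[B | A=-4.36] = 8.08 + (-0.38)·(5.00/3.21)·(-4.36 − (1.75)) = 8.08 + (-0.5919)·(-6.11) = 11.6965.

11.6965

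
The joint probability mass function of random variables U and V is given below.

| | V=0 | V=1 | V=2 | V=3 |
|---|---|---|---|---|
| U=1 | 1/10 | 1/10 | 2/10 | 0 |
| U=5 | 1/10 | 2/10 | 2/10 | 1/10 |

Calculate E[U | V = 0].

P(V = 0) = 1/5.
Σ U·P over the event = 1·(1/10) + 5·(1/10) = 3/5.
E[U | V = 0] = (3/5) / (1/5) = 3.

3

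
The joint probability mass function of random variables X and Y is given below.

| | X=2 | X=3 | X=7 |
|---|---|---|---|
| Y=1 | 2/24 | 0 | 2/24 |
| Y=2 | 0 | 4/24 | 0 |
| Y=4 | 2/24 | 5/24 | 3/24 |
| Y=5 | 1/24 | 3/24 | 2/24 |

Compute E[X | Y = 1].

P(Y = 1) = 1/6.
Σ X·P over the event = 2·(2/24) + 7·(2/24) = 3/4.
E[X | Y = 1] = (3/4) / (1/6) = 9/2.

9/2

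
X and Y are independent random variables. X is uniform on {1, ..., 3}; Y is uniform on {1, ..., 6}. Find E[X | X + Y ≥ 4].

32/15

P(X + Y ≥ 4) = 5/6.
Summing X·P(x,y) over outcomes with X + Y ≥ 4 gives 16/9.
E[X | X + Y ≥ 4] = (16/9) / (5/6) = 32/15.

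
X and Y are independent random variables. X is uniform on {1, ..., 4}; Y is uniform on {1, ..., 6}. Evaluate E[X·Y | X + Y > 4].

65/6

P(X + Y > 4) = 3/4.
Summing XY·P(x,y) over outcomes with X + Y > 4 gives 65/8.
E[X·Y | X + Y > 4] = (65/8) / (3/4) = 65/6.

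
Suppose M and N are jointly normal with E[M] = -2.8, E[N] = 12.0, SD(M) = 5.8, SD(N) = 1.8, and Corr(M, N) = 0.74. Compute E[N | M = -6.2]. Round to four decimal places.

11.2192

The regression of N on M has slope ρ·σ_N/σ_M and passes through (μ_M, μ_N).
E[N | M=-6.2] = 12.0 + (0.74)·(1.8/5.8)·(-6.2 − (-2.8)) = 12.0 + (0.22966)·(-3.4) = 11.2192.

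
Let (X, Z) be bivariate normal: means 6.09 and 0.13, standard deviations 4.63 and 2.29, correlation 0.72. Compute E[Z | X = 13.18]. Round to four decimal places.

2.6548

The regression of Z on X has slope ρ·σ_Z/σ_X and passes through (μ_X, μ_Z).
E[Z | X=13.18] = 0.13 + (0.72)·(2.29/4.63)·(13.18 − (6.09)) = 0.13 + (0.35611)·(7.09) = 2.6548.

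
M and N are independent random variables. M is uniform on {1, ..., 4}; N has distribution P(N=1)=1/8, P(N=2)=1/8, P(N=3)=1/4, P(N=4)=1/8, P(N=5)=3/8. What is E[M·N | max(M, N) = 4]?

19/2

P(max(M, N) = 4) = 1/4.
Summing MN·P(x,y) over outcomes with max(M, N) = 4 gives 19/8.
E[M·N | max(M, N) = 4] = (19/8) / (1/4) = 19/2.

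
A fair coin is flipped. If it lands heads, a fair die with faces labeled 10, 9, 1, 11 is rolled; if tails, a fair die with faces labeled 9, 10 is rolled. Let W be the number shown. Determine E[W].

69/8

E[W | heads] = (10+9+1+11)/4 = 31/4.
E[W | tails] = (9+10)/2 = 19/2.
By the law of total expectation,
E[W] = (1/2)·(31/4) + (1/2)·(19/2) = 69/8.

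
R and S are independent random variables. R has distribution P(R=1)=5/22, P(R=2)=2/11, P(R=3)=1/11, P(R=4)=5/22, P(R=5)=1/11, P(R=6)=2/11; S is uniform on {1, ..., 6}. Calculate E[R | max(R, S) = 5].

P(max(R, S) = 5) = 13/66.
Summing R·P(x,y) over outcomes with max(R, S) = 5 gives 89/132.
E[R | max(R, S) = 5] = (89/132) / (13/66) = 89/26.

89/26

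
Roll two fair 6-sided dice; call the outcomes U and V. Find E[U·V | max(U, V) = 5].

125/9

Outcomes with max(U, V) = 5: (1,5), (2,5), (3,5), (4,5), (5,1), (5,2), (5,3), (5,4), (5,5), each with probability 1/36.
E[U·V | max(U, V) = 5] = (5 + 10 + 15 + 20 + 5 + 10 + 15 + 20 + 25) / 9 = 125/9.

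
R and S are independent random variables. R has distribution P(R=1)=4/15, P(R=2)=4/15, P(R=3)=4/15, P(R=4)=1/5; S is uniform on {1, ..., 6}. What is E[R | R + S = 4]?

P(R + S = 4) = 2/15.
Summing R·P(x,y) over outcomes with R + S = 4 gives 4/15.
E[R | R + S = 4] = (4/15) / (2/15) = 2.

2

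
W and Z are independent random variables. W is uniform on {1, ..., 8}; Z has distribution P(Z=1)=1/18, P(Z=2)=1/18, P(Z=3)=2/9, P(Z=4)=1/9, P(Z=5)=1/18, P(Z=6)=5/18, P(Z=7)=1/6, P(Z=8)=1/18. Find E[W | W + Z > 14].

P(W + Z > 14) = 5/144.
Summing W·P(x,y) over outcomes with W + Z > 14 gives 13/48.
E[W | W + Z > 14] = (13/48) / (5/144) = 39/5.

39/5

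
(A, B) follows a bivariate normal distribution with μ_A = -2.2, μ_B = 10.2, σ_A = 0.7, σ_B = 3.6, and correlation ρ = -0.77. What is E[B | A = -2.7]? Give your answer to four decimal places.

For a bivariate normal, E[B | A=x] = μ_B + ρ·(σ_B/σ_A)·(x − μ_A).
E[B | A=-2.7] = 10.2 + (-0.77)·(3.6/0.7)·(-2.7 − (-2.2)) = 10.2 + (-3.96)·(-0.5) = 12.1800.

12.1800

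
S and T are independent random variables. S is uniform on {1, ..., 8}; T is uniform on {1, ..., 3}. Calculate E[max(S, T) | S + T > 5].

P(S + T > 5) = 5/8.
Summing max(S,T)·P(x,y) over outcomes with S + T > 5 gives 89/24.
E[max(S, T) | S + T > 5] = (89/24) / (5/8) = 89/15.

89/15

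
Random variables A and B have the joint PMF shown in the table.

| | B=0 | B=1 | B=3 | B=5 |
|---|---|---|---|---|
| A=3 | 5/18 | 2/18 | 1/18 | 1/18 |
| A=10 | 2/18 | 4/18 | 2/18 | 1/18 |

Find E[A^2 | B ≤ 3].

109/2

P(B ≤ 3) = 8/9.
Σ A^2·P over the event = 9·(5/18) + 9·(2/18) + 9·(1/18) + 100·(2/18) + 100·(4/18) + 100·(2/18) = 436/9.
E[A^2 | B ≤ 3] = (436/9) / (8/9) = 109/2.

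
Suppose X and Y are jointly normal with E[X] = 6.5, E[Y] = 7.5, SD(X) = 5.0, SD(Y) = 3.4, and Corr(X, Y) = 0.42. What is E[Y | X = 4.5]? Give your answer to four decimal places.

For a bivariate normal, E[Y | X=x] = μ_Y + ρ·(σ_Y/σ_X)·(x − μ_X).
E[Y | X=4.5] = 7.5 + (0.42)·(3.4/5.0)·(4.5 − (6.5)) = 7.5 + (0.2856)·(-2) = 6.9288.

6.9288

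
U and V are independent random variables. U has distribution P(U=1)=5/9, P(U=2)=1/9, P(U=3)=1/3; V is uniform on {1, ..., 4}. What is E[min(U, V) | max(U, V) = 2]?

P(max(U, V) = 2) = 7/36.
Summing min(U,V)·P(x,y) over outcomes with max(U, V) = 2 gives 2/9.
E[min(U, V) | max(U, V) = 2] = (2/9) / (7/36) = 8/7.

8/7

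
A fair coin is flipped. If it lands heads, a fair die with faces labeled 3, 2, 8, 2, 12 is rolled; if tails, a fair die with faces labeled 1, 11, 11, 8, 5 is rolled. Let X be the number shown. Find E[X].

63/10

E[X | heads] = (3+2+8+2+12)/5 = 27/5.
E[X | tails] = (1+11+11+8+5)/5 = 36/5.
By the law of total expectation,
E[X] = (1/2)·(27/5) + (1/2)·(36/5) = 63/10.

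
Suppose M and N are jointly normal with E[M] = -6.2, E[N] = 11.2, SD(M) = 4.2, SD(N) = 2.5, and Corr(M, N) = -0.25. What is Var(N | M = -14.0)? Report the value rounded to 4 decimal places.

Var(N | M=x) = (1 − ρ²)·σ_N².
Var(N | M=-14.0) = (2.5)²·(1 − (-0.25)²) = 6.25·0.9375 = 5.8594.

5.8594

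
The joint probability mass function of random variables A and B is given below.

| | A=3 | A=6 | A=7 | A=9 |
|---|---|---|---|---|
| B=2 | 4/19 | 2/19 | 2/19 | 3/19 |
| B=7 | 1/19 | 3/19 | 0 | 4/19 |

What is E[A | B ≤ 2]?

P(B ≤ 2) = 11/19.
Σ A·P over the event = 3·(4/19) + 6·(2/19) + 7·(2/19) + 9·(3/19) = 65/19.
E[A | B ≤ 2] = (65/19) / (11/19) = 65/11.

65/11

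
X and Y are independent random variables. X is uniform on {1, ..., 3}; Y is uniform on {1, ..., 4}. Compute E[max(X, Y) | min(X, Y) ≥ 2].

Outcomes with min(X, Y) ≥ 2: (2,2), (2,3), (2,4), (3,2), (3,3), (3,4), each with probability 1/12.
E[max(X, Y) | min(X, Y) ≥ 2] = (2 + 3 + 4 + 3 + 3 + 4) / 6 = 19/6.

19/6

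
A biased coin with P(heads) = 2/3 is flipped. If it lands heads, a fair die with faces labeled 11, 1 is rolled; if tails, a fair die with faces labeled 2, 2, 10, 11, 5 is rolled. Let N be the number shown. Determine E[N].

E[N | heads] = (11+1)/2 = 6.
E[N | tails] = (2+2+10+11+5)/5 = 6.
E[N] = (2/3)·(6) + (1/3)·(6) = 6.

6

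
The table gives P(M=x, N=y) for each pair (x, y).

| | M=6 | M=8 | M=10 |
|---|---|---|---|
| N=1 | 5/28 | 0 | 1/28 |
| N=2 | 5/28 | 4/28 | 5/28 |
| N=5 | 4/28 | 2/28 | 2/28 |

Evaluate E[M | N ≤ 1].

P(N ≤ 1) = 3/14.
Σ M·P over the event = 6·(5/28) + 10·(1/28) = 10/7.
E[M | N ≤ 1] = (10/7) / (3/14) = 20/3.

20/3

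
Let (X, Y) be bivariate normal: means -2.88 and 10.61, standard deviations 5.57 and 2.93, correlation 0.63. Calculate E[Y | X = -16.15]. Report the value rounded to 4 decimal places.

E[Y | X=x] = μ_Y + ρ(σ_Y/σ_X)(x − μ_X) for jointly normal variables.
E[Y | X=-16.15] = 10.61 + (0.63)·(2.93/5.57)·(-16.15 − (-2.88)) = 10.61 + (0.3314)·(-13.27) = 6.2123.

6.2123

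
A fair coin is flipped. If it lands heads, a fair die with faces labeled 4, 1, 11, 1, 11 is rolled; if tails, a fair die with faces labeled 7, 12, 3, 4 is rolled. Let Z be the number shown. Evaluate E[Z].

E[Z | heads] = (4+1+11+1+11)/5 = 28/5.
E[Z | tails] = (7+12+3+4)/4 = 13/2.
E[Z] = (1/2)·(28/5) + (1/2)·(13/2) = 121/20.

121/20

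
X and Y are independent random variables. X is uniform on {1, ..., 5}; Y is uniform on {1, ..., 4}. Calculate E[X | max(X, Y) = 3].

Outcomes with max(X, Y) = 3: (1,3), (2,3), (3,1), (3,2), (3,3), each with probability 1/20.
E[X | max(X, Y) = 3] = (1 + 2 + 3 + 3 + 3) / 5 = 12/5.

12/5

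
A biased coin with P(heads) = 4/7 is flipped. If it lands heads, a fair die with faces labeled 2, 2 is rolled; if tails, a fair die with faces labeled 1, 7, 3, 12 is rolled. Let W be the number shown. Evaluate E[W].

101/28

E[W | heads] = (2+2)/2 = 2.
E[W | tails] = (1+7+3+12)/4 = 23/4.
E[W] = (4/7)·(2) + (3/7)·(23/4) = 101/28.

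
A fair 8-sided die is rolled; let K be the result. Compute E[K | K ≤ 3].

2

Given K ≤ 3, K is equally likely to be any of {1, 2, 3}.
E[K | K ≤ 3] = (1 + 2 + 3) / 3 = 2.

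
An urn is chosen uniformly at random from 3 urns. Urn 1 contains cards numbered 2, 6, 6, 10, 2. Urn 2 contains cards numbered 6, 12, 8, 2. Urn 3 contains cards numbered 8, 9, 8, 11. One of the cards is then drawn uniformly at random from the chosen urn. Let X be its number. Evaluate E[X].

E[X | urn 1] = (2+6+6+10+2)/5 = 26/5.
E[X | urn 2] = (6+12+8+2)/4 = 7.
E[X | urn 3] = (8+9+8+11)/4 = 9.
By the law of total expectation,
E[X] = (1/3)·(26/5) + (1/3)·(7) + (1/3)·(9) = 106/15.

106/15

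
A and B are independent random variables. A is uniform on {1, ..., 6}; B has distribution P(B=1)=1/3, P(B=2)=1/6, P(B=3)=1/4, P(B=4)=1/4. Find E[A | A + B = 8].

39/8

P(A + B = 8) = 1/9.
Summing A·P(x,y) over outcomes with A + B = 8 gives 13/24.
E[A | A + B = 8] = (13/24) / (1/9) = 39/8.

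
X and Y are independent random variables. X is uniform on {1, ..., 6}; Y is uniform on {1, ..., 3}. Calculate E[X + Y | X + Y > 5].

Outcomes with X + Y > 5: (3,3), (4,2), (4,3), (5,1), (5,2), (5,3), (6,1), (6,2), (6,3), each with probability 1/18.
E[X + Y | X + Y > 5] = (6 + 6 + 7 + 6 + 7 + 8 + 7 + 8 + 9) / 9 = 64/9.

64/9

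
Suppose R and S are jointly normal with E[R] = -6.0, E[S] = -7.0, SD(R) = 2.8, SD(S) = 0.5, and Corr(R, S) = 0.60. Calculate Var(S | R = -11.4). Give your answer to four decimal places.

0.1600

The conditional variance in a bivariate normal is σ_S²(1 − ρ²), independent of x.
Var(S | R=-11.4) = (0.5)²·(1 − (0.60)²) = 0.25·0.64 = 0.1600.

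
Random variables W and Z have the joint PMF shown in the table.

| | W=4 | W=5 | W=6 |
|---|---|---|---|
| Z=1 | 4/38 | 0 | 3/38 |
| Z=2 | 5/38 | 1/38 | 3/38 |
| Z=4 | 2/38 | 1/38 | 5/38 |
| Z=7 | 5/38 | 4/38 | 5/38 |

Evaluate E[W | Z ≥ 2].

P(Z ≥ 2) = 31/38.
Summing W·P(W=x,Z=y) over the conditioning event gives 78/19.
E[W | Z ≥ 2] = (78/19) / (31/38) = 156/31.

156/31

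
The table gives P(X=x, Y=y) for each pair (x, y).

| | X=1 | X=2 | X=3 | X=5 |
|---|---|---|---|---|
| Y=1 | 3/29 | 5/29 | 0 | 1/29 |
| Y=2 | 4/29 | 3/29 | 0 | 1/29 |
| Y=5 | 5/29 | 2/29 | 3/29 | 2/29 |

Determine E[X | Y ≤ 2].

P(Y ≤ 2) = 17/29.
Σ X·P over the event = 1·(3/29) + 1·(4/29) + 2·(5/29) + 2·(3/29) + 5·(1/29) + 5·(1/29) = 33/29.
E[X | Y ≤ 2] = (33/29) / (17/29) = 33/17.

33/17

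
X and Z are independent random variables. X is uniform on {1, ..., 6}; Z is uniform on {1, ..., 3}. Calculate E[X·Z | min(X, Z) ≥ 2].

10

Outcomes with min(X, Z) ≥ 2: (2,2), (2,3), (3,2), (3,3), (4,2), (4,3), (5,2), (5,3), (6,2), (6,3), each with probability 1/18.
E[X·Z | min(X, Z) ≥ 2] = (4 + 6 + 6 + 9 + 8 + 12 + 10 + 15 + 12 + 18) / 10 = 10.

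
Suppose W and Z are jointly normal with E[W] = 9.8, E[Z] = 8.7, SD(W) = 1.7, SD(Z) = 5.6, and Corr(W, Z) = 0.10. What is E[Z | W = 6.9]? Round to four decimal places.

E[Z | W=x] = μ_Z + ρ(σ_Z/σ_W)(x − μ_W) for jointly normal variables.
E[Z | W=6.9] = 8.7 + (0.10)·(5.6/1.7)·(6.9 − (9.8)) = 8.7 + (0.32941)·(-2.9) = 7.7447.

7.7447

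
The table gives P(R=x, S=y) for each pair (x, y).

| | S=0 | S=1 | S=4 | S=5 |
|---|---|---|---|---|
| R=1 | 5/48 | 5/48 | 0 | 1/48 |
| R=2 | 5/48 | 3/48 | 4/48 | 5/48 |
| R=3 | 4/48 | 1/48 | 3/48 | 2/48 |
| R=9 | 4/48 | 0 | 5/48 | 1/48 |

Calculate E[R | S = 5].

26/9

P(S = 5) = 3/16.
Σ R·P over the event = 1·(1/48) + 2·(5/48) + 3·(2/48) + 9·(1/48) = 13/24.
E[R | S = 5] = (13/24) / (3/16) = 26/9.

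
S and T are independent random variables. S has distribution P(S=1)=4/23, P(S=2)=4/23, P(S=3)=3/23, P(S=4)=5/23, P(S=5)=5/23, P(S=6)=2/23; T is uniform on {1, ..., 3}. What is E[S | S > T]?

P(S > T) = 2/3.
Summing S·P(x,y) over outcomes with S > T gives 197/69.
E[S | S > T] = (197/69) / (2/3) = 197/46.

197/46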